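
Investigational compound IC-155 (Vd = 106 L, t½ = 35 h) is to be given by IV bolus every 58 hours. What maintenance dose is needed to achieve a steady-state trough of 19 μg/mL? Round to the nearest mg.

4338 mg

τ/t½ = 58/35 ≈ 1.6571, so f = (1/2)^(58/35) ≈ 0.317066.
Cmin,ss = (D/Vd)·f/(1−f), so D = Cmin,ss·Vd·(1−f)/f.
D = 19 × 106 × (1−f)/f ≈ 19 × 106 × 2.15392 ≈ 4337.99 mg.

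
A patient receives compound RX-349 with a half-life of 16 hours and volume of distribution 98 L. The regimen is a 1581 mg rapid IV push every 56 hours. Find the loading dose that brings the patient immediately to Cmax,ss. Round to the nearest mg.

1734 mg

f = (1/2)^(56/16) ≈ 0.088388; accumulation ratio R = 1/(1−f) ≈ 1.09696.
Loading dose to hit Cmax,ss on first dose: D_load = D_maint·R ≈ 1581 × 1.09696 ≈ 1734.29 mg.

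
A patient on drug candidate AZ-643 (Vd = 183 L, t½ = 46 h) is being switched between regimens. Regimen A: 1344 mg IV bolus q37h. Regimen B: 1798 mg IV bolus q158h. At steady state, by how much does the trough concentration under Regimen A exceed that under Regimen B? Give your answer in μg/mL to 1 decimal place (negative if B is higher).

8.8 μg/mL

Regimen A: f = (1/2)^(37/46) ≈ 0.5726; Cmin,ss = (1344/183)·f/(1−f) ≈ 9.839 μg/mL.
Regimen B: f = (1/2)^(158/46) ≈ 0.0925; Cmin,ss = (1798/183)·f/(1−f) ≈ 1.001 μg/mL.
Difference ≈ 9.839 − 1.001 ≈ 8.838 μg/mL.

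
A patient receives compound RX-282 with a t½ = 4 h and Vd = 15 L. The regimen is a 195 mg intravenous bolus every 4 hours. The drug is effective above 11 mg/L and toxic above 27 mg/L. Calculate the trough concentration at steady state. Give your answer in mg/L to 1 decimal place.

13.0 mg/L

The dosing interval is 1 half-life, so f = 2^(−1) = 0.5.
Accumulation ratio R = 1/(1 − f) = 1/0.5 = 2/1.
Single-dose peak C₀ = D/Vd = 195/15 = 13 mg/L.
Steady-state peak Cmax,ss = C₀·R = 13 × 2/1 ≈ 26.000 mg/L.
Steady-state trough Cmin,ss = Cmax,ss·f ≈ 26.000 × 0.5 ≈ 13.000 mg/L.
Trough 13.0 mg/L vs MEC 11 mg/L: adequate.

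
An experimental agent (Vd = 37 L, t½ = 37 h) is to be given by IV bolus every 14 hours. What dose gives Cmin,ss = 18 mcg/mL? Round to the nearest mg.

200 mg

τ/t½ = 14/37 ≈ 0.37838, so f = (1/2)^(14/37) ≈ 0.769302.
Cmin,ss = (D/Vd)·f/(1−f), so D = Cmin,ss·Vd·(1−f)/f.
D = 18 × 37 × (1−f)/f ≈ 18 × 37 × 0.29988 ≈ 199.72 mg.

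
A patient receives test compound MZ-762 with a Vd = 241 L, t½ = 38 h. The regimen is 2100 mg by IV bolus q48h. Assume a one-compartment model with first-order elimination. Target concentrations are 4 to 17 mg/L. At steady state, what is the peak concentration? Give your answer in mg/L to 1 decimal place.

14.9 mg/L

k = ln2/t½ = ln2/38 ≈ 0.018241 h⁻¹; fraction remaining f = e^(−kτ) = e^(−0.018241×48) ≈ 0.4166.
At steady state, accumulation factor R = 1/(1 − e^(−kτ)) ≈ 1.7141.
Single-dose peak C₀ = D/Vd = 2100/241 ≈ 8.714 mg/L.
Steady-state peak Cmax,ss = C₀·R ≈ 8.714 × 1.7141 ≈ 14.937 mg/L.
Peak 14.9 mg/L vs MTC 17 mg/L: below toxic threshold.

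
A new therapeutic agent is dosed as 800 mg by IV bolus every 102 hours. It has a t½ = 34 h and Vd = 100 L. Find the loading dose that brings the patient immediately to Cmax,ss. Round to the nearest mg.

f = (1/2)^(102/34) ≈ 0.125000; accumulation ratio R = 1/(1−f) ≈ 1.14286.
Loading dose to hit Cmax,ss on first dose: D_load = D_maint·R ≈ 800 × 1.14286 ≈ 914.29 mg.

914 mg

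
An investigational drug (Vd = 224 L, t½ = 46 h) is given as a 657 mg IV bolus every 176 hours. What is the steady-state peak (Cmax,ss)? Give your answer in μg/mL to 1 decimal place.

Over one 176-h interval, 176/46 ≈ 3.8261 half-lives elapse, leaving f ≈ 0.0705 of each dose.
Accumulation ratio R = 1/(1 − f) ≈ 1/0.9295 ≈ 1.0758.
Each bolus raises the concentration by D/Vd = 657/224 ≈ 2.933 μg/mL.
Steady-state peak Cmax,ss = C₀·R ≈ 2.933 × 1.0758 ≈ 3.155 μg/mL.

3.2 μg/mL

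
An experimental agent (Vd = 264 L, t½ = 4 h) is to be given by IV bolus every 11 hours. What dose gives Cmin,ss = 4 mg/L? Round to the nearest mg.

6048 mg

τ/t½ = 11/4 ≈ 2.75, so f = (1/2)^(11/4) ≈ 0.148651.
Cmin,ss = (D/Vd)·f/(1−f), so D = Cmin,ss·Vd·(1−f)/f.
D = 4 × 264 × (1−f)/f ≈ 4 × 264 × 5.72717 ≈ 6047.89 mg.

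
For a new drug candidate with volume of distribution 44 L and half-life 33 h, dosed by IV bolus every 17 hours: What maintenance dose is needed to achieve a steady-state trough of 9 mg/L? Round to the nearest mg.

τ/t½ = 17/33 ≈ 0.51515, so f = (1/2)^(17/33) ≈ 0.699719.
Cmin,ss = (D/Vd)·f/(1−f), so D = Cmin,ss·Vd·(1−f)/f.
D = 9 × 44 × (1−f)/f ≈ 9 × 44 × 0.42915 ≈ 169.94 mg.

170 mg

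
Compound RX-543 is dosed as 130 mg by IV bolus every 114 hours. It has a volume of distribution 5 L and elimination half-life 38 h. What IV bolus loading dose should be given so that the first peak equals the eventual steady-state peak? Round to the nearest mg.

f = (1/2)^(114/38) ≈ 0.125000; accumulation ratio R = 1/(1−f) ≈ 1.14286.
Loading dose to hit Cmax,ss on first dose: D_load = D_maint·R ≈ 130 × 1.14286 ≈ 148.57 mg.

149 mg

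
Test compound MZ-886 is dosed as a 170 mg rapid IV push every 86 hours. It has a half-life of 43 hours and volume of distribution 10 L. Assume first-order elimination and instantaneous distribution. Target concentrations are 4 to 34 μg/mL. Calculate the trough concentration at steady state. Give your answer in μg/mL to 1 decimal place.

τ = 86 h = 2 half-lives, so f = (1/2)^2 = 0.25.
Accumulation ratio R = 1/(1 − f) = 1/0.75 = 4/3.
Single-dose peak C₀ = D/Vd = 170/10 = 17 μg/mL.
Steady-state peak Cmax,ss = C₀·R = 17 × 4/3 ≈ 22.667 μg/mL.
Steady-state trough Cmin,ss = Cmax,ss·f ≈ 22.667 × 0.25 ≈ 5.667 μg/mL.
Trough 5.7 μg/mL vs MEC 4 μg/mL: adequate.

5.7 μg/mL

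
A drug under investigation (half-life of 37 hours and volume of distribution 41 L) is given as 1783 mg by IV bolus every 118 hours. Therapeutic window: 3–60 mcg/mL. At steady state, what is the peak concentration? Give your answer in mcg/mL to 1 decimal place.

48.8 mcg/mL

τ/t½ = 118/37 ≈ 3.1892, so fraction remaining f = (1/2)^(118/37) ≈ 0.1096.
Accumulation ratio R = 1/(1 − f) ≈ 1/0.8904 ≈ 1.1231.
Single-dose peak C₀ = D/Vd = 1783/41 ≈ 43.488 mcg/mL.
Steady-state peak Cmax,ss = C₀·R ≈ 43.488 × 1.1231 ≈ 48.841 mcg/mL.
Peak 48.8 mcg/mL vs MTC 60 mcg/mL: below toxic threshold.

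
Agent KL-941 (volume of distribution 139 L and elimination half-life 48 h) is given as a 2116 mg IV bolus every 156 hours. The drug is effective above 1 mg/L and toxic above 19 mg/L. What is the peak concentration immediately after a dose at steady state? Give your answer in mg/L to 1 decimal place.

17.0 mg/L

τ/t½ = 156/48 ≈ 3.25, so fraction remaining f = (1/2)^(156/48) ≈ 0.1051.
At steady state, accumulation factor R = 1/(1 − e^(−kτ)) ≈ 1.1174.
Each bolus raises the concentration by D/Vd = 2116/139 ≈ 15.223 mg/L.
Steady-state peak Cmax,ss = C₀·R ≈ 15.223 × 1.1174 ≈ 17.010 mg/L.
Peak 17.0 mg/L vs MTC 19 mg/L: below toxic threshold.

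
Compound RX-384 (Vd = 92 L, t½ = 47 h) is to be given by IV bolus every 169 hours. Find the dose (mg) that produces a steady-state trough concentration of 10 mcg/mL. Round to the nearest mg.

τ/t½ = 169/47 ≈ 3.5957, so f = (1/2)^(169/47) ≈ 0.082713.
Cmin,ss = (D/Vd)·f/(1−f), so D = Cmin,ss·Vd·(1−f)/f.
D = 10 × 92 × (1−f)/f ≈ 10 × 92 × 11.09000 ≈ 10202.80 mg.

10203 mg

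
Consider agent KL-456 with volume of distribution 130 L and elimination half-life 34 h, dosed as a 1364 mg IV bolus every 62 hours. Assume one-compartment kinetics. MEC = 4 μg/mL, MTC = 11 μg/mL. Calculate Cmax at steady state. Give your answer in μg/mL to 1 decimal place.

14.6 μg/mL

k = ln2/t½ = ln2/34 ≈ 0.020387 h⁻¹; fraction remaining f = e^(−kτ) = e^(−0.020387×62) ≈ 0.2825.
Accumulation ratio R = 1/(1 − f) ≈ 1/0.7175 ≈ 1.3937.
Each bolus raises the concentration by D/Vd = 1364/130 ≈ 10.492 μg/mL.
Cmax,ss = C₀/(1 − f) ≈ 10.492/0.7175 ≈ 14.623 μg/mL.
Peak 14.6 μg/mL vs MTC 11 μg/mL: exceeds toxic threshold.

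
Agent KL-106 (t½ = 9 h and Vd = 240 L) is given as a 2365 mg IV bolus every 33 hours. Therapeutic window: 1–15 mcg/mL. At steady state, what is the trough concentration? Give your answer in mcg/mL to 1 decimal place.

k = ln2/t½ = ln2/9 ≈ 0.077016 h⁻¹; fraction remaining f = e^(−kτ) = e^(−0.077016×33) ≈ 0.0787.
At steady state, accumulation factor R = 1/(1 − e^(−kτ)) ≈ 1.0854.
Single-dose peak C₀ = D/Vd = 2365/240 ≈ 9.854 mcg/mL.
Cmax,ss = C₀/(1 − f) ≈ 9.854/0.9213 ≈ 10.696 mcg/mL.
One interval later, Cmin,ss = Cmax,ss·e^(−kτ) ≈ 10.696 × 0.0787 ≈ 0.842 mcg/mL.
Trough 0.8 mcg/mL vs MEC 1 mcg/mL: subtherapeutic.

0.8 mcg/mL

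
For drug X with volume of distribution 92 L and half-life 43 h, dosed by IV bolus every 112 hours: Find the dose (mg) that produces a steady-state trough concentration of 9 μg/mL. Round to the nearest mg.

4208 mg

τ/t½ = 112/43 ≈ 2.6047, so f = (1/2)^(112/43) ≈ 0.164408.
Cmin,ss = (D/Vd)·f/(1−f), so D = Cmin,ss·Vd·(1−f)/f.
D = 9 × 92 × (1−f)/f ≈ 9 × 92 × 5.08243 ≈ 4208.25 mg.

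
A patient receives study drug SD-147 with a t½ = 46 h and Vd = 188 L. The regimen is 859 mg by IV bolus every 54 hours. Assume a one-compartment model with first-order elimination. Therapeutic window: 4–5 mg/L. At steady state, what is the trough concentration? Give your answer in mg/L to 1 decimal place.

Over one 54-h interval, 54/46 ≈ 1.1739 half-lives elapse, leaving f ≈ 0.4432 of each dose.
Accumulation ratio R = 1/(1 − f) ≈ 1/0.5568 ≈ 1.7960.
Single-dose peak C₀ = D/Vd = 859/188 ≈ 4.569 mg/L.
Cmax,ss = C₀/(1 − f) ≈ 4.569/0.5568 ≈ 8.206 mg/L.
One interval later, Cmin,ss = Cmax,ss·e^(−kτ) ≈ 8.206 × 0.4432 ≈ 3.637 mg/L.
Trough 3.6 mg/L vs MEC 4 mg/L: subtherapeutic.

3.6 mg/L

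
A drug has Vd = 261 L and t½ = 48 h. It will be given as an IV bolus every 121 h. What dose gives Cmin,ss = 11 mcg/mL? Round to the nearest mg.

τ/t½ = 121/48 ≈ 2.5208, so f = (1/2)^(121/48) ≈ 0.174242.
Cmin,ss = (D/Vd)·f/(1−f), so D = Cmin,ss·Vd·(1−f)/f.
D = 11 × 261 × (1−f)/f ≈ 11 × 261 × 4.73914 ≈ 13606.07 mg.

13606 mg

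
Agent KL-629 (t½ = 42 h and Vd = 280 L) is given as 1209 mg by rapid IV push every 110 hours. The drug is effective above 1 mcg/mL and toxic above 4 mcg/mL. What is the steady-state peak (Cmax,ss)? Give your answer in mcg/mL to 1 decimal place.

τ/t½ = 110/42 ≈ 2.619, so fraction remaining f = (1/2)^(110/42) ≈ 0.1628.
Accumulation ratio R = 1/(1 − f) ≈ 1/0.8372 ≈ 1.1945.
Each bolus raises the concentration by D/Vd = 1209/280 ≈ 4.318 mcg/mL.
Steady-state peak Cmax,ss = C₀·R ≈ 4.318 × 1.1945 ≈ 5.158 mcg/mL.
Peak 5.2 mcg/mL vs MTC 4 mcg/mL: exceeds toxic threshold.

5.2 mcg/mL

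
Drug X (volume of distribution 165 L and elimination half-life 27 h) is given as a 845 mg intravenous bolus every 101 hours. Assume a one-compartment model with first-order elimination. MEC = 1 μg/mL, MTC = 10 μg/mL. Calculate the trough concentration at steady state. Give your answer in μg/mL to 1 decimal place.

τ/t½ = 101/27 ≈ 3.7407, so fraction remaining f = (1/2)^(101/27) ≈ 0.0748.
Each bolus raises the concentration by D/Vd = 845/165 ≈ 5.121 μg/mL.
Steady-state trough Cmin,ss = C₀·f/(1−f) ≈ 5.121 × 0.0748/0.9252 ≈ 0.414 μg/mL.
Trough 0.4 μg/mL vs MEC 1 μg/mL: subtherapeutic.

0.4 μg/mL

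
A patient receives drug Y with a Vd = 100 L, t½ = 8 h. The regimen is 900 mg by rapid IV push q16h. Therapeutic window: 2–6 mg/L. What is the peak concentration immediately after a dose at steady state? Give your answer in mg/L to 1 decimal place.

12.0 mg/L

τ = 16 h = 2 half-lives, so f = (1/2)^2 = 0.25.
At steady state, R = 1/(1 − 0.25) = 4/3.
Single-dose peak C₀ = D/Vd = 900/100 = 9 mg/L.
Steady-state peak Cmax,ss = C₀·R = 9 × 4/3 ≈ 12.000 mg/L.
Peak 12.0 mg/L vs MTC 6 mg/L: exceeds toxic threshold.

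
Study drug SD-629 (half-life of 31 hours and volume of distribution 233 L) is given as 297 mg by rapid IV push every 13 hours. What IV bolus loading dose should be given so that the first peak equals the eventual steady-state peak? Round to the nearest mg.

f = (1/2)^(13/31) ≈ 0.747759; accumulation ratio R = 1/(1−f) ≈ 3.96446.
Loading dose to hit Cmax,ss on first dose: D_load = D_maint·R ≈ 297 × 3.96446 ≈ 1177.44 mg.

1177 mg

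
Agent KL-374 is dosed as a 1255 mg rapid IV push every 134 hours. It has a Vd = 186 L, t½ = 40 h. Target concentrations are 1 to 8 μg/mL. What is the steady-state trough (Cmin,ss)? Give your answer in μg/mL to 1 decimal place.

k = ln2/t½ = ln2/40 ≈ 0.017329 h⁻¹; fraction remaining f = e^(−kτ) = e^(−0.017329×134) ≈ 0.0981.
Single-dose peak C₀ = D/Vd = 1255/186 ≈ 6.747 μg/mL.
Steady-state trough Cmin,ss = C₀·f/(1−f) ≈ 6.747 × 0.0981/0.9019 ≈ 0.734 μg/mL.
Trough 0.7 μg/mL vs MEC 1 μg/mL: subtherapeutic.

0.7 μg/mL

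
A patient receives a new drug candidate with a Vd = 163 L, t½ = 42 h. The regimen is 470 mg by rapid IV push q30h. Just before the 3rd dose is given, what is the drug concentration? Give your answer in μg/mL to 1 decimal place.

2.8 μg/mL

f = (1/2)^(τ/t½) = (1/2)^(30/42) ≈ 0.6095.
C₀ = D/Vd = 470/163 ≈ 2.883 μg/mL.
Before the 3rd dose, 2 doses have been given. Superposition: Cmin = C₀·(f + f²).
≈ 2.883 × (0.6095 + 0.3715) ≈ 2.883 × 0.9810 ≈ 2.828 μg/mL.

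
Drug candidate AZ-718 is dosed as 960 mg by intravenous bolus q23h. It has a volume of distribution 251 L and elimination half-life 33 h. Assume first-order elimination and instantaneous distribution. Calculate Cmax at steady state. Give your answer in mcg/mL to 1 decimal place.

Over one 23-h interval, 23/33 ≈ 0.69697 half-lives elapse, leaving f ≈ 0.6169 of each dose.
Accumulation ratio R = 1/(1 − f) ≈ 1/0.3831 ≈ 2.6103.
Each bolus raises the concentration by D/Vd = 960/251 ≈ 3.825 mcg/mL.
Steady-state peak Cmax,ss = C₀·R ≈ 3.825 × 2.6103 ≈ 9.984 mcg/mL.

10.0 mcg/mL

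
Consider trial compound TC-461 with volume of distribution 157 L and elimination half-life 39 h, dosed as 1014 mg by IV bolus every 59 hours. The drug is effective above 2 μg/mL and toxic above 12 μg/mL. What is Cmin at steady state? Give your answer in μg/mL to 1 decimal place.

3.5 μg/mL

k = ln2/t½ = ln2/39 ≈ 0.017773 h⁻¹; fraction remaining f = e^(−kτ) = e^(−0.017773×59) ≈ 0.3504.
Each bolus raises the concentration by D/Vd = 1014/157 ≈ 6.459 μg/mL.
Steady-state trough Cmin,ss = C₀·f/(1−f) ≈ 6.459 × 0.3504/0.6496 ≈ 3.484 μg/mL.
Trough 3.5 μg/mL vs MEC 2 μg/mL: adequate.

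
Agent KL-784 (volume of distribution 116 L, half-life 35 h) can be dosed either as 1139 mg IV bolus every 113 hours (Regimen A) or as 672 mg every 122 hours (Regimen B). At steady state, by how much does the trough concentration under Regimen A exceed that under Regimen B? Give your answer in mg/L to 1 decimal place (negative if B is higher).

Regimen A: f = (1/2)^(113/35) ≈ 0.1067; Cmin,ss = (1139/116)·f/(1−f) ≈ 1.173 mg/L.
Regimen B: f = (1/2)^(122/35) ≈ 0.0893; Cmin,ss = (672/116)·f/(1−f) ≈ 0.568 mg/L.
Difference ≈ 1.173 − 0.568 ≈ 0.605 mg/L.

0.6 mg/L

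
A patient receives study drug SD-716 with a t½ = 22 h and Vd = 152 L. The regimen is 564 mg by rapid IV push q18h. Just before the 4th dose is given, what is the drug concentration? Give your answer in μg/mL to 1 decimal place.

4.0 μg/mL

f = (1/2)^(τ/t½) = (1/2)^(18/22) ≈ 0.5672.
C₀ = D/Vd = 564/152 ≈ 3.711 μg/mL.
Before the 4th dose, 3 doses have been given. Superposition: Cmin = C₀·(f + f² + … + f^3).
≈ 3.711 × (0.5672 + 0.3217 + 0.1825) ≈ 3.711 × 1.0714 ≈ 3.976 μg/mL.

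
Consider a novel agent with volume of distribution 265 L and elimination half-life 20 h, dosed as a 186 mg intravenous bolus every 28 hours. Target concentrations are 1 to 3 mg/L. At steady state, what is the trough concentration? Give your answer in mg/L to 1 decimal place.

k = ln2/t½ = ln2/20 ≈ 0.034657 h⁻¹; fraction remaining f = e^(−kτ) = e^(−0.034657×28) ≈ 0.3789.
Accumulation ratio R = 1/(1 − f) ≈ 1/0.6211 ≈ 1.6100.
Each bolus raises the concentration by D/Vd = 186/265 ≈ 0.702 mg/L.
Cmax,ss = C₀/(1 − f) ≈ 0.702/0.6211 ≈ 1.130 mg/L.
Steady-state trough Cmin,ss = Cmax,ss·f ≈ 1.130 × 0.3789 ≈ 0.428 mg/L.
Trough 0.4 mg/L vs MEC 1 mg/L: subtherapeutic.

0.4 mg/L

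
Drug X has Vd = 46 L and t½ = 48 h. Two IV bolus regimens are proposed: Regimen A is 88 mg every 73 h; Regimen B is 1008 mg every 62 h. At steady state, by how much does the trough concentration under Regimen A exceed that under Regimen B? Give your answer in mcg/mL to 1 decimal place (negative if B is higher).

Regimen A: f = (1/2)^(73/48) ≈ 0.3485; Cmin,ss = (88/46)·f/(1−f) ≈ 1.023 mcg/mL.
Regimen B: f = (1/2)^(62/48) ≈ 0.4085; Cmin,ss = (1008/46)·f/(1−f) ≈ 15.134 mcg/mL.
Difference ≈ 1.023 − 15.134 ≈ -14.111 mcg/mL.

-14.1 mcg/mL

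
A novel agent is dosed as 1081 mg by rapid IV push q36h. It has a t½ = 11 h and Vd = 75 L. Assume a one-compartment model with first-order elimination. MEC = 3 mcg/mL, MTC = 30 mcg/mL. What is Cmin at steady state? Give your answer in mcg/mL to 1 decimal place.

1.7 mcg/mL

k = ln2/t½ = ln2/11 ≈ 0.063013 h⁻¹; fraction remaining f = e^(−kτ) = e^(−0.063013×36) ≈ 0.1035.
Single-dose peak C₀ = D/Vd = 1081/75 ≈ 14.413 mcg/mL.
Steady-state trough Cmin,ss = C₀·f/(1−f) ≈ 14.413 × 0.1035/0.8965 ≈ 1.664 mcg/mL.
Trough 1.7 mcg/mL vs MEC 3 mcg/mL: subtherapeutic.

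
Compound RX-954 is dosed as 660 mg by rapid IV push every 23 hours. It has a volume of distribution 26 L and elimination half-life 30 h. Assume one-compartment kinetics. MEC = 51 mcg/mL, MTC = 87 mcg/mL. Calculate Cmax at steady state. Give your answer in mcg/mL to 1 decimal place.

61.6 mcg/mL

τ/t½ = 23/30 ≈ 0.76667, so fraction remaining f = (1/2)^(23/30) ≈ 0.5878.
Accumulation ratio R = 1/(1 − f) ≈ 1/0.4122 ≈ 2.4260.
Single-dose peak C₀ = D/Vd = 660/26 ≈ 25.385 mcg/mL.
Steady-state peak Cmax,ss = C₀·R ≈ 25.385 × 2.4260 ≈ 61.584 mcg/mL.
Peak 61.6 mcg/mL vs MTC 87 mcg/mL: below toxic threshold.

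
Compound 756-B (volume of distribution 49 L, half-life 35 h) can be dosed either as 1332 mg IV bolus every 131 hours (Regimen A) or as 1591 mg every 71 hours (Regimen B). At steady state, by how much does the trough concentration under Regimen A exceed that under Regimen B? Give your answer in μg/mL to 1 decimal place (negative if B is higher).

-8.3 μg/mL

Regimen A: f = (1/2)^(131/35) ≈ 0.0747; Cmin,ss = (1332/49)·f/(1−f) ≈ 2.195 μg/mL.
Regimen B: f = (1/2)^(71/35) ≈ 0.2451; Cmin,ss = (1591/49)·f/(1−f) ≈ 10.542 μg/mL.
Difference ≈ 2.195 − 10.542 ≈ -8.347 μg/mL.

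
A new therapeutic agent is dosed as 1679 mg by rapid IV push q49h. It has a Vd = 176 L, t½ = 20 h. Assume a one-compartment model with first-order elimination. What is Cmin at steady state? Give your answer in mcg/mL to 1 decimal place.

k = ln2/t½ = ln2/20 ≈ 0.034657 h⁻¹; fraction remaining f = e^(−kτ) = e^(−0.034657×49) ≈ 0.1830.
Accumulation ratio R = 1/(1 − f) ≈ 1/0.8170 ≈ 1.2240.
Single-dose peak C₀ = D/Vd = 1679/176 ≈ 9.540 mcg/mL.
Cmax,ss = C₀/(1 − f) ≈ 9.540/0.8170 ≈ 11.677 mcg/mL.
One interval later, Cmin,ss = Cmax,ss·e^(−kτ) ≈ 11.677 × 0.1830 ≈ 2.137 mcg/mL.

2.1 mcg/mL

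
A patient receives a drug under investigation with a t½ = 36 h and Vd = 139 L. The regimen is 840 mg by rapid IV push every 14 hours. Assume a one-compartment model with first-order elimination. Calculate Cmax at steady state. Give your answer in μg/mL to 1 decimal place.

τ/t½ = 14/36 ≈ 0.38889, so fraction remaining f = (1/2)^(14/36) ≈ 0.7637.
Accumulation ratio R = 1/(1 − f) ≈ 1/0.2363 ≈ 4.2319.
Each bolus raises the concentration by D/Vd = 840/139 ≈ 6.043 μg/mL.
Steady-state peak Cmax,ss = C₀·R ≈ 6.043 × 4.2319 ≈ 25.573 μg/mL.

25.6 μg/mL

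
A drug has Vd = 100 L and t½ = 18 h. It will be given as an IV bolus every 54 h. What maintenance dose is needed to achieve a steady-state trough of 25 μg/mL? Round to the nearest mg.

τ/t½ = 54/18 ≈ 3, so f = (1/2)^(54/18) ≈ 0.125000.
Cmin,ss = (D/Vd)·f/(1−f), so D = Cmin,ss·Vd·(1−f)/f.
D = 25 × 100 × (1−f)/f ≈ 25 × 100 × 7.00000 ≈ 17500.00 mg.

17500 mg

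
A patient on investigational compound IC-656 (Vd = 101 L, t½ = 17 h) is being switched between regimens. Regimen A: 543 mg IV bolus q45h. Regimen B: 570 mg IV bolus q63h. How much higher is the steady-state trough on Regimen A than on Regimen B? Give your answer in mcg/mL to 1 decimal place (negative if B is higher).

0.6 mcg/mL

Regimen A: f = (1/2)^(45/17) ≈ 0.1596; Cmin,ss = (543/101)·f/(1−f) ≈ 1.021 mcg/mL.
Regimen B: f = (1/2)^(63/17) ≈ 0.0766; Cmin,ss = (570/101)·f/(1−f) ≈ 0.468 mcg/mL.
Difference ≈ 1.021 − 0.468 ≈ 0.553 mcg/mL.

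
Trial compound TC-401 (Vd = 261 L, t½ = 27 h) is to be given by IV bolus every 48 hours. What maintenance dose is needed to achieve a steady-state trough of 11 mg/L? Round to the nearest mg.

τ/t½ = 48/27 ≈ 1.7778, so f = (1/2)^(48/27) ≈ 0.291632.
Cmin,ss = (D/Vd)·f/(1−f), so D = Cmin,ss·Vd·(1−f)/f.
D = 11 × 261 × (1−f)/f ≈ 11 × 261 × 2.42898 ≈ 6973.60 mg.

6974 mg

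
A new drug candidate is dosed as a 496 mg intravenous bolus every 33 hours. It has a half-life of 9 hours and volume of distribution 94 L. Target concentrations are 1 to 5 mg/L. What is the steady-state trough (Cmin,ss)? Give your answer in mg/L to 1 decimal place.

0.5 mg/L

k = ln2/t½ = ln2/9 ≈ 0.077016 h⁻¹; fraction remaining f = e^(−kτ) = e^(−0.077016×33) ≈ 0.0787.
Single-dose peak C₀ = D/Vd = 496/94 ≈ 5.277 mg/L.
Steady-state trough Cmin,ss = C₀·f/(1−f) ≈ 5.277 × 0.0787/0.9213 ≈ 0.451 mg/L.
Trough 0.5 mg/L vs MEC 1 mg/L: subtherapeutic.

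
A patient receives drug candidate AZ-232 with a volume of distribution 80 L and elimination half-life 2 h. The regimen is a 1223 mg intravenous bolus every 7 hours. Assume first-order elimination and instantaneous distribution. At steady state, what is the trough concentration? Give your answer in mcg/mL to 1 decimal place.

k = ln2/t½ = ln2/2 ≈ 0.346574 h⁻¹; fraction remaining f = e^(−kτ) = e^(−0.346574×7) ≈ 0.0884.
Accumulation ratio R = 1/(1 − f) ≈ 1/0.9116 ≈ 1.0970.
Each bolus raises the concentration by D/Vd = 1223/80 ≈ 15.287 mcg/mL.
Cmax,ss = C₀/(1 − f) ≈ 15.287/0.9116 ≈ 16.769 mcg/mL.
Steady-state trough Cmin,ss = Cmax,ss·f ≈ 16.769 × 0.0884 ≈ 1.482 mcg/mL.

1.5 mcg/mL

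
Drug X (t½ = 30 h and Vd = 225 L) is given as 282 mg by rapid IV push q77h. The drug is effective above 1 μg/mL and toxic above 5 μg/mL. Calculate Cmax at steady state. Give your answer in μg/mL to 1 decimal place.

k = ln2/t½ = ln2/30 ≈ 0.023105 h⁻¹; fraction remaining f = e^(−kτ) = e^(−0.023105×77) ≈ 0.1688.
At steady state, accumulation factor R = 1/(1 − e^(−kτ)) ≈ 1.2031.
Single-dose peak C₀ = D/Vd = 282/225 ≈ 1.253 μg/mL.
Steady-state peak Cmax,ss = C₀·R ≈ 1.253 × 1.2031 ≈ 1.507 μg/mL.
Peak 1.5 μg/mL vs MTC 5 μg/mL: below toxic threshold.

1.5 μg/mL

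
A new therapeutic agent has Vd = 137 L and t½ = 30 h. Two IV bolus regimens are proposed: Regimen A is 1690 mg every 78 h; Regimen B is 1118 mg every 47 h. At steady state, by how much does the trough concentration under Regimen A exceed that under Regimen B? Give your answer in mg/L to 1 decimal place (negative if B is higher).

Regimen A: f = (1/2)^(78/30) ≈ 0.1649; Cmin,ss = (1690/137)·f/(1−f) ≈ 2.436 mg/L.
Regimen B: f = (1/2)^(47/30) ≈ 0.3376; Cmin,ss = (1118/137)·f/(1−f) ≈ 4.159 mg/L.
Difference ≈ 2.436 − 4.159 ≈ -1.723 mg/L.

-1.7 mg/L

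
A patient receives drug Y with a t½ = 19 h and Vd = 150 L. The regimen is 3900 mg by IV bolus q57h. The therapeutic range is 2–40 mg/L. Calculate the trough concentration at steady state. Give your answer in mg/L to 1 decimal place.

The dosing interval is 3 half-lives, so f = 2^(−3) = 0.125.
At steady state, R = 1/(1 − 0.125) = 8/7.
Single-dose peak C₀ = D/Vd = 3900/150 = 26 mg/L.
Steady-state peak Cmax,ss = C₀·R = 26 × 8/7 ≈ 29.714 mg/L.
Steady-state trough Cmin,ss = Cmax,ss·f ≈ 29.714 × 0.125 ≈ 3.714 mg/L.
Trough 3.7 mg/L vs MEC 2 mg/L: adequate.

3.7 mg/L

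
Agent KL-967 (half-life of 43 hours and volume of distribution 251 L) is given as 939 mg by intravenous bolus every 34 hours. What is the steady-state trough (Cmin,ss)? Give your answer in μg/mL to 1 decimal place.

k = ln2/t½ = ln2/43 ≈ 0.016120 h⁻¹; fraction remaining f = e^(−kτ) = e^(−0.016120×34) ≈ 0.5781.
Each bolus raises the concentration by D/Vd = 939/251 ≈ 3.741 μg/mL.
Steady-state trough Cmin,ss = C₀·f/(1−f) ≈ 3.741 × 0.5781/0.4219 ≈ 5.126 μg/mL.

5.1 μg/mL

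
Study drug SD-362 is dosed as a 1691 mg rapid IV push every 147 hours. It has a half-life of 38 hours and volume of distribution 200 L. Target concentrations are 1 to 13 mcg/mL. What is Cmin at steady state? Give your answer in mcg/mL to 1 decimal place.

0.6 mcg/mL

k = ln2/t½ = ln2/38 ≈ 0.018241 h⁻¹; fraction remaining f = e^(−kτ) = e^(−0.018241×147) ≈ 0.0685.
At steady state, accumulation factor R = 1/(1 − e^(−kτ)) ≈ 1.0735.
Single-dose peak C₀ = D/Vd = 1691/200 ≈ 8.455 mcg/mL.
Steady-state peak Cmax,ss = C₀·R ≈ 8.455 × 1.0735 ≈ 9.076 mcg/mL.
Steady-state trough Cmin,ss = Cmax,ss·f ≈ 9.076 × 0.0685 ≈ 0.622 mcg/mL.
Trough 0.6 mcg/mL vs MEC 1 mcg/mL: subtherapeutic.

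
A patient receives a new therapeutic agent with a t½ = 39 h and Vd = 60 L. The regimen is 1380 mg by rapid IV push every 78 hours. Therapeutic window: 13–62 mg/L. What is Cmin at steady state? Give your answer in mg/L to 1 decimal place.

τ = 78 h = 2 half-lives, so f = (1/2)^2 = 0.25.
At steady state, R = 1/(1 − 0.25) = 4/3.
Single-dose peak C₀ = D/Vd = 1380/60 = 23 mg/L.
Steady-state peak Cmax,ss = C₀·R = 23 × 4/3 ≈ 30.667 mg/L.
Steady-state trough Cmin,ss = Cmax,ss·f ≈ 30.667 × 0.25 ≈ 7.667 mg/L.
Trough 7.7 mg/L vs MEC 13 mg/L: subtherapeutic.

7.7 mg/L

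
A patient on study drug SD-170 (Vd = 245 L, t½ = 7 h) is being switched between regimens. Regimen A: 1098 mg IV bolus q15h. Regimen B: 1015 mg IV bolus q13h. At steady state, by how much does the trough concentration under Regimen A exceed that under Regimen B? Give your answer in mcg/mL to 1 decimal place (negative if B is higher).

-0.3 mcg/mL

Regimen A: f = (1/2)^(15/7) ≈ 0.2264; Cmin,ss = (1098/245)·f/(1−f) ≈ 1.312 mcg/mL.
Regimen B: f = (1/2)^(13/7) ≈ 0.2760; Cmin,ss = (1015/245)·f/(1−f) ≈ 1.579 mcg/mL.
Difference ≈ 1.312 − 1.579 ≈ -0.267 mcg/mL.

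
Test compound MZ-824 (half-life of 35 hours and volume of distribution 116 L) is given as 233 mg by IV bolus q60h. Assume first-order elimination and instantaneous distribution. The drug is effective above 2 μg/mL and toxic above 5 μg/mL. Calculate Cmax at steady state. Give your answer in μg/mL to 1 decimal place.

2.9 μg/mL

k = ln2/t½ = ln2/35 ≈ 0.019804 h⁻¹; fraction remaining f = e^(−kτ) = e^(−0.019804×60) ≈ 0.3048.
Accumulation ratio R = 1/(1 − f) ≈ 1/0.6952 ≈ 1.4384.
Each bolus raises the concentration by D/Vd = 233/116 ≈ 2.009 μg/mL.
Cmax,ss = C₀/(1 − f) ≈ 2.009/0.6952 ≈ 2.890 μg/mL.
Peak 2.9 μg/mL vs MTC 5 μg/mL: below toxic threshold.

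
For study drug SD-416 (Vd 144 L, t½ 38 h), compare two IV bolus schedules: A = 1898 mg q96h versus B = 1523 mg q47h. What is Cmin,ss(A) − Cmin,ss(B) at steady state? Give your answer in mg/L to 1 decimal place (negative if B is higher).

-5.0 mg/L

Regimen A: f = (1/2)^(96/38) ≈ 0.1736; Cmin,ss = (1898/144)·f/(1−f) ≈ 2.769 mg/L.
Regimen B: f = (1/2)^(47/38) ≈ 0.4243; Cmin,ss = (1523/144)·f/(1−f) ≈ 7.795 mg/L.
Difference ≈ 2.769 − 7.795 ≈ -5.026 mg/L.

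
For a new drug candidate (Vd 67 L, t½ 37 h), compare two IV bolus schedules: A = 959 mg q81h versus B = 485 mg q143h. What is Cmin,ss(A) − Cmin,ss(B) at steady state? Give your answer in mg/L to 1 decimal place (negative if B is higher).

Regimen A: f = (1/2)^(81/37) ≈ 0.2193; Cmin,ss = (959/67)·f/(1−f) ≈ 4.021 mg/L.
Regimen B: f = (1/2)^(143/37) ≈ 0.0686; Cmin,ss = (485/67)·f/(1−f) ≈ 0.533 mg/L.
Difference ≈ 4.021 − 0.533 ≈ 3.488 mg/L.

3.5 mg/L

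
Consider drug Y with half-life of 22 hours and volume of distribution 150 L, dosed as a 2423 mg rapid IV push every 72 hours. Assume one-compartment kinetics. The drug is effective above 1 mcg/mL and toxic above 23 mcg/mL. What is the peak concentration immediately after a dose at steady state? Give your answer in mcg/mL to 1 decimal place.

Over one 72-h interval, 72/22 ≈ 3.2727 half-lives elapse, leaving f ≈ 0.1035 of each dose.
At steady state, accumulation factor R = 1/(1 − e^(−kτ)) ≈ 1.1154.
Single-dose peak C₀ = D/Vd = 2423/150 ≈ 16.153 mcg/mL.
Cmax,ss = C₀/(1 − f) ≈ 16.153/0.8965 ≈ 18.018 mcg/mL.
Peak 18.0 mcg/mL vs MTC 23 mcg/mL: below toxic threshold.

18.0 mcg/mL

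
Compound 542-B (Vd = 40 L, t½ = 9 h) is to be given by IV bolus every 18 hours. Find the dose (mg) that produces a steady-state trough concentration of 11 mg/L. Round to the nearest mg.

1320 mg

τ/t½ = 18/9 ≈ 2, so f = (1/2)^(18/9) ≈ 0.250000.
Cmin,ss = (D/Vd)·f/(1−f), so D = Cmin,ss·Vd·(1−f)/f.
D = 11 × 40 × (1−f)/f ≈ 11 × 40 × 3.00000 ≈ 1320.00 mg.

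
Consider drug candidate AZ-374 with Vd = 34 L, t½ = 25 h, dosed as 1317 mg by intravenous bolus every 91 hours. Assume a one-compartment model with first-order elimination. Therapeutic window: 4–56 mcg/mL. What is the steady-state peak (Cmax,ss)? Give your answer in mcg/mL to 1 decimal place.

Over one 91-h interval, 91/25 ≈ 3.64 half-lives elapse, leaving f ≈ 0.0802 of each dose.
At steady state, accumulation factor R = 1/(1 − e^(−kτ)) ≈ 1.0872.
Single-dose peak C₀ = D/Vd = 1317/34 ≈ 38.735 mcg/mL.
Steady-state peak Cmax,ss = C₀·R ≈ 38.735 × 1.0872 ≈ 42.113 mcg/mL.
Peak 42.1 mcg/mL vs MTC 56 mcg/mL: below toxic threshold.

42.1 mcg/mL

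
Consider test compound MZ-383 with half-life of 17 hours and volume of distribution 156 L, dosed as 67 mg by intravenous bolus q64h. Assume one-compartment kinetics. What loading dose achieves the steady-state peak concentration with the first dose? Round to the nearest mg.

72 mg

f = (1/2)^(64/17) ≈ 0.073572; accumulation ratio R = 1/(1−f) ≈ 1.07941.
Loading dose to hit Cmax,ss on first dose: D_load = D_maint·R ≈ 67 × 1.07941 ≈ 72.32 mg.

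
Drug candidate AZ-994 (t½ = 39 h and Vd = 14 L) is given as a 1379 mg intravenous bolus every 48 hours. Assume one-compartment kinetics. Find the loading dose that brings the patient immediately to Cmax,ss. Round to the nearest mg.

2403 mg

f = (1/2)^(48/39) ≈ 0.426090; accumulation ratio R = 1/(1−f) ≈ 1.74243.
Loading dose to hit Cmax,ss on first dose: D_load = D_maint·R ≈ 1379 × 1.74243 ≈ 2402.81 mg.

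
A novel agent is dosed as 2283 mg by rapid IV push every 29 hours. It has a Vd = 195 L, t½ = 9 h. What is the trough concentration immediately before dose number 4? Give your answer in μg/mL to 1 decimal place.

1.4 μg/mL

f = (1/2)^(τ/t½) = (1/2)^(29/9) ≈ 0.1072.
C₀ = D/Vd = 2283/195 ≈ 11.708 μg/mL.
Before the 4th dose, 3 doses have been given. Superposition: Cmin = C₀·(f + f² + … + f^3).
≈ 11.708 × (0.1072 + 0.0115 + 0.0012) ≈ 11.708 × 0.1199 ≈ 1.404 μg/mL.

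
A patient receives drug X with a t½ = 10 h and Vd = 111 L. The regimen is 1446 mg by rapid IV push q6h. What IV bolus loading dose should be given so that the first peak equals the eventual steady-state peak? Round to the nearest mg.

4250 mg

f = (1/2)^(6/10) ≈ 0.659754; accumulation ratio R = 1/(1−f) ≈ 2.93905.
Loading dose to hit Cmax,ss on first dose: D_load = D_maint·R ≈ 1446 × 2.93905 ≈ 4249.87 mg.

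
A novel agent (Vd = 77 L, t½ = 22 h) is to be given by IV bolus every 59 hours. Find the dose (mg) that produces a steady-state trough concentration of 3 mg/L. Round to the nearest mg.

τ/t½ = 59/22 ≈ 2.6818, so f = (1/2)^(59/22) ≈ 0.155845.
Cmin,ss = (D/Vd)·f/(1−f), so D = Cmin,ss·Vd·(1−f)/f.
D = 3 × 77 × (1−f)/f ≈ 3 × 77 × 5.41663 ≈ 1251.24 mg.

1251 mg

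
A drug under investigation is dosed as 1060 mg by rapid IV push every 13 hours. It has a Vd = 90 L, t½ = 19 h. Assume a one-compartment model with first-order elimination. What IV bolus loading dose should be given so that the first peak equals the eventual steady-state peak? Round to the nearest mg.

f = (1/2)^(13/19) ≈ 0.622346; accumulation ratio R = 1/(1−f) ≈ 2.64793.
Loading dose to hit Cmax,ss on first dose: D_load = D_maint·R ≈ 1060 × 2.64793 ≈ 2806.81 mg.

2807 mg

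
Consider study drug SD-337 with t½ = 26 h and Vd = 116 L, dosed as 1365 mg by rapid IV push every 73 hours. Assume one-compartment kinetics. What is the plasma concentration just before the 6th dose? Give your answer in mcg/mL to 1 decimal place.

2.0 mcg/mL

f = (1/2)^(τ/t½) = (1/2)^(73/26) ≈ 0.1428.
C₀ = D/Vd = 1365/116 ≈ 11.767 mcg/mL.
Before the 6th dose, 5 doses have been given. Superposition: Cmin = C₀·(f + f² + … + f^5).
≈ 11.767 × (0.1428 + 0.0204 + 0.0029 + 0.0004 + 0.0001) ≈ 11.767 × 0.1666 ≈ 1.960 mcg/mL.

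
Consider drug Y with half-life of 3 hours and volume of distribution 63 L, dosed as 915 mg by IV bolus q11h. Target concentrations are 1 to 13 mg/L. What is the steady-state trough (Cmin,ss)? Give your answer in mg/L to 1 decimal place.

1.2 mg/L

τ/t½ = 11/3 ≈ 3.6667, so fraction remaining f = (1/2)^(11/3) ≈ 0.0787.
At steady state, accumulation factor R = 1/(1 − e^(−kτ)) ≈ 1.0854.
Single-dose peak C₀ = D/Vd = 915/63 ≈ 14.524 mg/L.
Cmax,ss = C₀/(1 − f) ≈ 14.524/0.9213 ≈ 15.765 mg/L.
One interval later, Cmin,ss = Cmax,ss·e^(−kτ) ≈ 15.765 × 0.0787 ≈ 1.241 mg/L.
Trough 1.2 mg/L vs MEC 1 mg/L: adequate.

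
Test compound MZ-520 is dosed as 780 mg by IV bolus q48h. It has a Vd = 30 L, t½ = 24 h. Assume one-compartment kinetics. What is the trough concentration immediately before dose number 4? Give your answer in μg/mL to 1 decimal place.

8.5 μg/mL

f = (1/2)^(τ/t½) = (1/2)^(48/24) ≈ 0.2500.
C₀ = D/Vd = 780/30 ≈ 26.000 μg/mL.
Before the 4th dose, 3 doses have been given. Superposition: Cmin = C₀·(f + f² + … + f^3).
≈ 26.000 × (0.2500 + 0.0625 + 0.0156) ≈ 26.000 × 0.3281 ≈ 8.531 μg/mL.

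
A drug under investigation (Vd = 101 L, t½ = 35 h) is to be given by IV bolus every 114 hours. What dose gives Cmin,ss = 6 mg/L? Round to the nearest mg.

5188 mg

τ/t½ = 114/35 ≈ 3.2571, so f = (1/2)^(114/35) ≈ 0.104593.
Cmin,ss = (D/Vd)·f/(1−f), so D = Cmin,ss·Vd·(1−f)/f.
D = 6 × 101 × (1−f)/f ≈ 6 × 101 × 8.56087 ≈ 5187.89 mg.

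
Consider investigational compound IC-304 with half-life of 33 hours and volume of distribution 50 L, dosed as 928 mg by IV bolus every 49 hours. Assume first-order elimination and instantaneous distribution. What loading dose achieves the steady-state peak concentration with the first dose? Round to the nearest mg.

f = (1/2)^(49/33) ≈ 0.357286; accumulation ratio R = 1/(1−f) ≈ 1.55590.
Loading dose to hit Cmax,ss on first dose: D_load = D_maint·R ≈ 928 × 1.55590 ≈ 1443.88 mg.

1444 mg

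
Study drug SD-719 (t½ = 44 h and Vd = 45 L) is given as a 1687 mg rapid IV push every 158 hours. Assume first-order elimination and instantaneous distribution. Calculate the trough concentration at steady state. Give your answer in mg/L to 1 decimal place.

3.4 mg/L

τ/t½ = 158/44 ≈ 3.5909, so fraction remaining f = (1/2)^(158/44) ≈ 0.0830.
At steady state, accumulation factor R = 1/(1 − e^(−kτ)) ≈ 1.0905.
Single-dose peak C₀ = D/Vd = 1687/45 ≈ 37.489 mg/L.
Cmax,ss = C₀/(1 − f) ≈ 37.489/0.9170 ≈ 40.882 mg/L.
One interval later, Cmin,ss = Cmax,ss·e^(−kτ) ≈ 40.882 × 0.0830 ≈ 3.393 mg/L.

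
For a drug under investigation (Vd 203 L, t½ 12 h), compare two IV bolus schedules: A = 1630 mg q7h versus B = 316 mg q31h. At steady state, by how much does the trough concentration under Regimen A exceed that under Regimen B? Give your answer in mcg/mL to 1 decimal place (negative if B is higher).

Regimen A: f = (1/2)^(7/12) ≈ 0.6674; Cmin,ss = (1630/203)·f/(1−f) ≈ 16.112 mcg/mL.
Regimen B: f = (1/2)^(31/12) ≈ 0.1669; Cmin,ss = (316/203)·f/(1−f) ≈ 0.312 mcg/mL.
Difference ≈ 16.112 − 0.312 ≈ 15.800 mcg/mL.

15.8 mcg/mL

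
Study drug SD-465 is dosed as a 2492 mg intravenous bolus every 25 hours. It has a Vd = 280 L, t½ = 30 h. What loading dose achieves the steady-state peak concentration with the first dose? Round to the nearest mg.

5680 mg

f = (1/2)^(25/30) ≈ 0.561231; accumulation ratio R = 1/(1−f) ≈ 2.27910.
Loading dose to hit Cmax,ss on first dose: D_load = D_maint·R ≈ 2492 × 2.27910 ≈ 5679.52 mg.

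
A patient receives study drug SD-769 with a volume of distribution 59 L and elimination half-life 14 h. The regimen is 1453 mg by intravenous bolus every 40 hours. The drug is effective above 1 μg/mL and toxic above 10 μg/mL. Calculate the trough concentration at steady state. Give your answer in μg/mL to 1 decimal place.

3.9 μg/mL

Over one 40-h interval, 40/14 ≈ 2.8571 half-lives elapse, leaving f ≈ 0.1380 of each dose.
Accumulation ratio R = 1/(1 − f) ≈ 1/0.8620 ≈ 1.1601.
Single-dose peak C₀ = D/Vd = 1453/59 ≈ 24.627 μg/mL.
Steady-state peak Cmax,ss = C₀·R ≈ 24.627 × 1.1601 ≈ 28.570 μg/mL.
Steady-state trough Cmin,ss = Cmax,ss·f ≈ 28.570 × 0.1380 ≈ 3.943 μg/mL.
Trough 3.9 μg/mL vs MEC 1 μg/mL: adequate.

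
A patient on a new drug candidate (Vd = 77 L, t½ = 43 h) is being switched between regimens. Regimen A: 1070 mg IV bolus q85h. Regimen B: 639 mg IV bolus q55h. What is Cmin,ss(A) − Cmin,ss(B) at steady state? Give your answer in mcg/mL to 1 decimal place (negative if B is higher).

-1.1 mcg/mL

Regimen A: f = (1/2)^(85/43) ≈ 0.2541; Cmin,ss = (1070/77)·f/(1−f) ≈ 4.734 mcg/mL.
Regimen B: f = (1/2)^(55/43) ≈ 0.4121; Cmin,ss = (639/77)·f/(1−f) ≈ 5.817 mcg/mL.
Difference ≈ 4.734 − 5.817 ≈ -1.083 mcg/mL.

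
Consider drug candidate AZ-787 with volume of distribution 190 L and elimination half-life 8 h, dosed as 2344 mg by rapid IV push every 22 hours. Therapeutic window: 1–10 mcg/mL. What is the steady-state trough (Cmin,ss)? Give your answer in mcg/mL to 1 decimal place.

2.2 mcg/mL

Over one 22-h interval, 22/8 ≈ 2.75 half-lives elapse, leaving f ≈ 0.1487 of each dose.
At steady state, accumulation factor R = 1/(1 − e^(−kτ)) ≈ 1.1747.
Single-dose peak C₀ = D/Vd = 2344/190 ≈ 12.337 mcg/mL.
Steady-state peak Cmax,ss = C₀·R ≈ 12.337 × 1.1747 ≈ 14.492 mcg/mL.
Steady-state trough Cmin,ss = Cmax,ss·f ≈ 14.492 × 0.1487 ≈ 2.155 mcg/mL.
Trough 2.2 mcg/mL vs MEC 1 mcg/mL: adequate.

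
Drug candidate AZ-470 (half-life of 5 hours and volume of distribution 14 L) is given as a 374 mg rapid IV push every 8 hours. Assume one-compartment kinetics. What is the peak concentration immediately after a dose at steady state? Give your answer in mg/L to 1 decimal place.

39.9 mg/L

k = ln2/t½ = ln2/5 ≈ 0.138629 h⁻¹; fraction remaining f = e^(−kτ) = e^(−0.138629×8) ≈ 0.3299.
Accumulation ratio R = 1/(1 − f) ≈ 1/0.6701 ≈ 1.4923.
Single-dose peak C₀ = D/Vd = 374/14 ≈ 26.714 mg/L.
Steady-state peak Cmax,ss = C₀·R ≈ 26.714 × 1.4923 ≈ 39.865 mg/L.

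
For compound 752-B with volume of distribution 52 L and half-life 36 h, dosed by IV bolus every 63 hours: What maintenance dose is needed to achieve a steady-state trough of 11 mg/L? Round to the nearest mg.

τ/t½ = 63/36 ≈ 1.75, so f = (1/2)^(63/36) ≈ 0.297302.
Cmin,ss = (D/Vd)·f/(1−f), so D = Cmin,ss·Vd·(1−f)/f.
D = 11 × 52 × (1−f)/f ≈ 11 × 52 × 2.36358 ≈ 1351.97 mg.

1352 mg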